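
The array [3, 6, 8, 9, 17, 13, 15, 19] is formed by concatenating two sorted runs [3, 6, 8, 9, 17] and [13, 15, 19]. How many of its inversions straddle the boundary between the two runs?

2 cross-inversions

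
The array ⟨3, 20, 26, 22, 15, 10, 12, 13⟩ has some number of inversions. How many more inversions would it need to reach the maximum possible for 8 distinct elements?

12

Maximum inversions for 8 distinct elements is C(8, 2) = 8·7/2 = 28.
Current inversions — for each element, count later smaller elements:
3: 0
20: 4
26: 5
22: 4
15: 3
10: 0
12: 0
13: 0
Current total: 0 + 4 + 5 + 4 + 3 + 0 + 0 + 0 = 16
Shortfall: 28 − 16 = 12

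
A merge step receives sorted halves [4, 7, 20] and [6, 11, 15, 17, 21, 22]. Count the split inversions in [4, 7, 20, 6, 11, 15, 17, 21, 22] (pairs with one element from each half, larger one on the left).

There are 5 split inversions.

Count, for every r in R, how many entries of L exceed r:
r = 6: 7, 20 → 2
r = 11: 20 → 1
r = 15: 20 → 1
r = 17: 20 → 1
r = 21: none → 0
r = 22: none → 0
Cross-inversions: 2 + 1 + 1 + 1 + 0 + 0 = 5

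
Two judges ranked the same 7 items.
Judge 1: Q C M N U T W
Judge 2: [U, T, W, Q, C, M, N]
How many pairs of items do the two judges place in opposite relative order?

12

Assign each item its position (1..7) in the first ordering, then rewrite the second ordering as that position sequence:
positions: Q→1, C→2, M→3, N→4, U→5, T→6, W→7
second ordering as positions: [5, 6, 7, 1, 2, 3, 4]
Discordant pairs = inversions in this position sequence.
5: 1, 2, 3, 4 → 4
6: 1, 2, 3, 4 → 4
7: 1, 2, 3, 4 → 4
1: 0
2: 0
3: 0
4: 0
Total: 4 + 4 + 4 + 0 + 0 + 0 + 0 = 12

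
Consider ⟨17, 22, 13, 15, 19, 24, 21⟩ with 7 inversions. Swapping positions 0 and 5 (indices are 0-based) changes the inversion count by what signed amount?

+5

Positions 0 and 5 hold 17 and 24; after swapping, the array is [24, 22, 13, 15, 19, 17, 21].
Element-by-element contributions:
24 → 22, 13, 15, 19, 17, 21 → 6
22 → 13, 15, 19, 17, 21 → 5
13 → none → 0
15 → none → 0
19 → 17 → 1
17 → none → 0
21 → none → 0
Sum: 6 + 5 + 0 + 0 + 1 + 0 + 0 = 12
Change: 12 − 7 = +5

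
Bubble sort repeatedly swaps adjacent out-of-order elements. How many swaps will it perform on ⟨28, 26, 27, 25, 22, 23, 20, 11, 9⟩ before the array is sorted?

34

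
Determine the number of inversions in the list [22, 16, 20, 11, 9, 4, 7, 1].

26

Count, for each position, how many later elements it exceeds:
22: 7
16: 5
20: 5
11: 4
9: 3
4: 1
7: 1
1: 0
Sum: 7 + 5 + 5 + 4 + 3 + 1 + 1 + 0 = 26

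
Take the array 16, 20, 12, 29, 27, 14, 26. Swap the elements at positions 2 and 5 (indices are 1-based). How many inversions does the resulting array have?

Inversions: 10

Positions 2 and 5 hold 20 and 27; after swapping, the array is [16, 27, 12, 29, 20, 14, 26].
For each element, count later entries that are smaller:
16 → 12, 14 → 2
27 → 12, 20, 14, 26 → 4
12 → none → 0
29 → 20, 14, 26 → 3
20 → 14 → 1
14 → none → 0
26 → none → 0
Sum: 2 + 4 + 0 + 3 + 1 + 0 + 0 = 10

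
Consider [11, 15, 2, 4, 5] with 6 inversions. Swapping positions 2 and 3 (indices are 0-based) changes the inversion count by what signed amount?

Positions 2 and 3 hold 2 and 4; after swapping, the array is [11, 15, 4, 2, 5].
Count, for each position, how many later elements it exceeds:
11: 3
15: 3
4: 1
2: 0
5: 0
Sum: 3 + 3 + 1 + 0 + 0 = 7
Change: 7 − 6 = +1

+1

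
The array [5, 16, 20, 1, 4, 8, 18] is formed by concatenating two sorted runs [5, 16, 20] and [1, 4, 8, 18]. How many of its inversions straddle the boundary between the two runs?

9

For each element r of the right run, count left-run elements greater than r:
r = 1: 5, 16, 20 → 3
r = 4: 5, 16, 20 → 3
r = 8: 16, 20 → 2
r = 18: 20 → 1
Cross-inversions: 3 + 3 + 2 + 1 = 9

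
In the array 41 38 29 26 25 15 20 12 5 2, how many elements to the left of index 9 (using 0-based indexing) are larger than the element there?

9 such elements

The element at index 9 is 2.
Elements before it: 41, 38, 29, 26, 25, 15, 20, 12, 5
Those larger than 2: 41, 38, 29, 26, 25, 15, 20, 12, 5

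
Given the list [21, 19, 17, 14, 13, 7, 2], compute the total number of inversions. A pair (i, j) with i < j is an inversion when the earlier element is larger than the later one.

Element-by-element contributions:
21 → 19, 17, 14, 13, 7, 2 → 6
19 → 17, 14, 13, 7, 2 → 5
17 → 14, 13, 7, 2 → 4
14 → 13, 7, 2 → 3
13 → 7, 2 → 2
7 → 2 → 1
2 → none → 0
Sum: 6 + 5 + 4 + 3 + 2 + 1 + 0 = 21

There are 21 inversions.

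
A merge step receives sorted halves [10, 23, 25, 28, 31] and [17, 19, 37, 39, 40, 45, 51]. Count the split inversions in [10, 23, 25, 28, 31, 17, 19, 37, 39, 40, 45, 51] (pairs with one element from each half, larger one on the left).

Count, for every r in R, how many entries of L exceed r:
r = 17: 23, 25, 28, 31 → 4
r = 19: 23, 25, 28, 31 → 4
r = 37: none → 0
r = 39: none → 0
r = 40: none → 0
r = 45: none → 0
r = 51: none → 0
Cross-inversions: 4 + 4 + 0 + 0 + 0 + 0 + 0 = 8

8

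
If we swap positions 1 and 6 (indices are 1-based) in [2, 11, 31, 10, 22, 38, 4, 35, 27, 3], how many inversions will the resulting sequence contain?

There are 29 inversions.

Positions 1 and 6 hold 2 and 38; after swapping, the array is [38, 11, 31, 10, 22, 2, 4, 35, 27, 3].
Sweep left to right; for each value list the smaller values that follow it:
38 → 11, 31, 10, 22, 2, 4, 35, 27, 3 → 9
11 → 10, 2, 4, 3 → 4
31 → 10, 22, 2, 4, 27, 3 → 6
10 → 2, 4, 3 → 3
22 → 2, 4, 3 → 3
2 → none → 0
4 → 3 → 1
35 → 27, 3 → 2
27 → 3 → 1
3 → none → 0
Sum: 9 + 4 + 6 + 3 + 3 + 0 + 1 + 2 + 1 + 0 = 29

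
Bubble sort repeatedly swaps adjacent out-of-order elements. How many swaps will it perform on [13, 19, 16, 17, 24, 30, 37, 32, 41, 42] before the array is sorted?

Each adjacent swap fixes exactly one inversion, so the minimum swap count equals the number of inversions.
Count inversions — for each element, later elements that are smaller:
13: none → 0
19: 16, 17 → 2
16: none → 0
17: none → 0
24: none → 0
30: none → 0
37: 32 → 1
32: none → 0
41: none → 0
42: none → 0
Total inversions: 0 + 2 + 0 + 0 + 0 + 0 + 1 + 0 + 0 + 0 = 3

3 swaps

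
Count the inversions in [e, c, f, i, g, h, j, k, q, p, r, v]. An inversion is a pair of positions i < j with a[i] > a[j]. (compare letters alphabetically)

4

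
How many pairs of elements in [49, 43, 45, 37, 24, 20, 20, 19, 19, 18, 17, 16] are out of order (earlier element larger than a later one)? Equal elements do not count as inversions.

There are 63 inversions.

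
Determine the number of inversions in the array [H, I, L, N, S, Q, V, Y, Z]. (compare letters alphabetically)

For each element, count later entries that are smaller:
H: 0
I: 0
L: 0
N: 0
S: 1
Q: 0
V: 0
Y: 0
Z: 0
Sum: 0 + 0 + 0 + 0 + 1 + 0 + 0 + 0 + 0 = 1

1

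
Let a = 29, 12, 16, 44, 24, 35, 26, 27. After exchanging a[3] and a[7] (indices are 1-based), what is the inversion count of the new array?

Positions 3 and 7 hold 16 and 26; after swapping, the array is [29, 12, 26, 44, 24, 35, 16, 27].
For each element, count later entries that are smaller:
29: 5
12: 0
26: 2
44: 4
24: 1
35: 2
16: 0
27: 0
Sum: 5 + 0 + 2 + 4 + 1 + 2 + 0 + 0 = 14

14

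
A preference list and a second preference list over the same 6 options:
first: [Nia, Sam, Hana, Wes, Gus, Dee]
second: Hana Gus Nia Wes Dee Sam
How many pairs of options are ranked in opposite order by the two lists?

Assign each item its position (1..6) in the first ordering, then rewrite the second ordering as that position sequence:
positions: Nia→1, Sam→2, Hana→3, Wes→4, Gus→5, Dee→6
second ordering as positions: [3, 5, 1, 4, 6, 2]
Discordant pairs = inversions in this position sequence.
3: 1, 2 → 2
5: 1, 4, 2 → 3
1: 0
4: 2 → 1
6: 2 → 1
2: 0
Total: 2 + 3 + 0 + 1 + 1 + 0 = 7

7 pairs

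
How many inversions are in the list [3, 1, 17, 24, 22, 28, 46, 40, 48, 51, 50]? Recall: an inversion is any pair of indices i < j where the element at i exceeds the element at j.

There are 4 inversions.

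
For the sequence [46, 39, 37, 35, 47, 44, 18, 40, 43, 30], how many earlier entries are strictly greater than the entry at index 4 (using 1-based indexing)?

The element at index 4 is 35.
Elements before it: 46, 39, 37
Those larger than 35: 46, 39, 37

3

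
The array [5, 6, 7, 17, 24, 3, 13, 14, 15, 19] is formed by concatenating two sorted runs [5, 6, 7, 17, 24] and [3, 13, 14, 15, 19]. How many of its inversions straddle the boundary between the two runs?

For each element r of the right run, count left-run elements greater than r:
r = 3: 5, 6, 7, 17, 24 → 5
r = 13: 17, 24 → 2
r = 14: 17, 24 → 2
r = 15: 17, 24 → 2
r = 19: 24 → 1
Cross-inversions: 5 + 2 + 2 + 2 + 1 = 12

Split inversions: 12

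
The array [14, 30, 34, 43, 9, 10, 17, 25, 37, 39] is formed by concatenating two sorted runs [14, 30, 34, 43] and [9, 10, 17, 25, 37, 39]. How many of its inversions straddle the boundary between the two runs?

16 split inversions

For each element r of the right run, count left-run elements greater than r:
r = 9: 14, 30, 34, 43 → 4
r = 10: 14, 30, 34, 43 → 4
r = 17: 30, 34, 43 → 3
r = 25: 30, 34, 43 → 3
r = 37: 43 → 1
r = 39: 43 → 1
Cross-inversions: 4 + 4 + 3 + 3 + 1 + 1 = 16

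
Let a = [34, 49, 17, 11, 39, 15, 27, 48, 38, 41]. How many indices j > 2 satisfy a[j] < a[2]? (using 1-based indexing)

8

The element at index 2 is 49.
Elements after it: 17, 11, 39, 15, 27, 48, 38, 41
Those smaller than 49: 17, 11, 39, 15, 27, 48, 38, 41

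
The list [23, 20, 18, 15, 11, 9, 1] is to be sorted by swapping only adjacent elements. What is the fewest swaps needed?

Each adjacent swap fixes exactly one inversion, so the minimum swap count equals the number of inversions.
Count inversions — for each element, later elements that are smaller:
23: 20, 18, 15, 11, 9, 1 → 6
20: 18, 15, 11, 9, 1 → 5
18: 15, 11, 9, 1 → 4
15: 11, 9, 1 → 3
11: 9, 1 → 2
9: 1 → 1
1: none → 0
Total inversions: 6 + 5 + 4 + 3 + 2 + 1 + 0 = 21

21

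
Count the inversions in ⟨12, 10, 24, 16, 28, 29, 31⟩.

2

Count, for each position, how many later elements it exceeds:
12 → 10 → 1
10 → none → 0
24 → 16 → 1
16 → none → 0
28 → none → 0
29 → none → 0
31 → none → 0
Sum: 1 + 0 + 1 + 0 + 0 + 0 + 0 = 2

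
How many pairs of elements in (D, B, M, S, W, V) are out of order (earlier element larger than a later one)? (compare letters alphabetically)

2 inversions

Sweep left to right; for each value list the smaller values that follow it:
D: 1
B: 0
M: 0
S: 0
W: 1
V: 0
Sum: 1 + 0 + 0 + 0 + 1 + 0 = 2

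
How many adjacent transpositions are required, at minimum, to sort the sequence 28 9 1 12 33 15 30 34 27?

11 adjacent swaps

Each adjacent swap fixes exactly one inversion, so the minimum swap count equals the number of inversions.
Count inversions — for each element, later elements that are smaller:
28: 9, 1, 12, 15, 27 → 5
9: 1 → 1
1: none → 0
12: none → 0
33: 15, 30, 27 → 3
15: none → 0
30: 27 → 1
34: 27 → 1
27: none → 0
Total inversions: 5 + 1 + 0 + 0 + 3 + 0 + 1 + 1 + 0 = 11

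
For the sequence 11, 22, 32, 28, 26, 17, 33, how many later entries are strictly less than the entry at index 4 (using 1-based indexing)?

The element at index 4 is 28.
Elements after it: 26, 17, 33
Those smaller than 28: 26, 17

2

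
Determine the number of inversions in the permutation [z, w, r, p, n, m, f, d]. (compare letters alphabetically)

28 inversions

Sweep left to right; for each value list the smaller values that follow it:
z: 7
w: 6
r: 5
p: 4
n: 3
m: 2
f: 1
d: 0
Sum: 7 + 6 + 5 + 4 + 3 + 2 + 1 + 0 = 28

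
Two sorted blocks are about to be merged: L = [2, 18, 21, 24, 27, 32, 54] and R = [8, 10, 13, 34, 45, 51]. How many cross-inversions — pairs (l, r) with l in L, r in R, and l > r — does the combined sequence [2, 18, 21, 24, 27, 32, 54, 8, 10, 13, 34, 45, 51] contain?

21

Count, for every r in R, how many entries of L exceed r:
r = 8: 18, 21, 24, 27, 32, 54 → 6
r = 10: 18, 21, 24, 27, 32, 54 → 6
r = 13: 18, 21, 24, 27, 32, 54 → 6
r = 34: 54 → 1
r = 45: 54 → 1
r = 51: 54 → 1
Cross-inversions: 6 + 6 + 6 + 1 + 1 + 1 = 21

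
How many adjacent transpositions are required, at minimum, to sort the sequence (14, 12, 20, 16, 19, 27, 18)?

6 swaps

The minimum number of adjacent swaps to sort an array equals its inversion count, since every such swap removes exactly one inversion.
Count inversions — for each element, later elements that are smaller:
14: 12 → 1
12: none → 0
20: 16, 19, 18 → 3
16: none → 0
19: 18 → 1
27: 18 → 1
18: none → 0
Total inversions: 1 + 0 + 3 + 0 + 1 + 1 + 0 = 6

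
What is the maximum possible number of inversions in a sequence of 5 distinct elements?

The maximum occurs when the array is in strictly decreasing order: every one of the C(5, 2) pairs is inverted.
C(5, 2) = 5·4/2 = 10

10 inversions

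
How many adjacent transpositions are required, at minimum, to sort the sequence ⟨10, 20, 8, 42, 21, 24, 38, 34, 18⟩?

13

The minimum number of adjacent swaps to sort an array equals its inversion count, since every such swap removes exactly one inversion.
Count inversions — for each element, later elements that are smaller:
10: 8 → 1
20: 8, 18 → 2
8: none → 0
42: 21, 24, 38, 34, 18 → 5
21: 18 → 1
24: 18 → 1
38: 34, 18 → 2
34: 18 → 1
18: none → 0
Total inversions: 1 + 2 + 0 + 5 + 1 + 1 + 2 + 1 + 0 = 13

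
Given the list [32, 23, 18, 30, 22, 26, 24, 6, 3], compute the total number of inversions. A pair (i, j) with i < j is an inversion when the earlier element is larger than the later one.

Element-by-element contributions:
32: 8
23: 4
18: 2
30: 5
22: 2
26: 3
24: 2
6: 1
3: 0
Sum: 8 + 4 + 2 + 5 + 2 + 3 + 2 + 1 + 0 = 27

27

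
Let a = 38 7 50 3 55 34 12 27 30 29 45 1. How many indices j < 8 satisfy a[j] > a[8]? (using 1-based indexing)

4

The element at index 8 is 27.
Elements before it: 38, 7, 50, 3, 55, 34, 12
Those larger than 27: 38, 50, 55, 34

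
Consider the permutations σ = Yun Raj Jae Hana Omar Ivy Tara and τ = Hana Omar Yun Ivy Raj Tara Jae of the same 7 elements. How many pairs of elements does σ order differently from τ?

9

Assign each item its position (1..7) in the first ordering, then rewrite the second ordering as that position sequence:
positions: Yun→1, Raj→2, Jae→3, Hana→4, Omar→5, Ivy→6, Tara→7
second ordering as positions: [4, 5, 1, 6, 2, 7, 3]
Discordant pairs = inversions in this position sequence.
4: 1, 2, 3 → 3
5: 1, 2, 3 → 3
1: 0
6: 2, 3 → 2
2: 0
7: 3 → 1
3: 0
Total: 3 + 3 + 0 + 2 + 0 + 1 + 0 = 9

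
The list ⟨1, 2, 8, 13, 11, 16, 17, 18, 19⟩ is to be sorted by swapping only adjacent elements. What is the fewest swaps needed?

The minimum number of adjacent swaps to sort an array equals its inversion count, since every such swap removes exactly one inversion.
Count inversions — for each element, later elements that are smaller:
1: none → 0
2: none → 0
8: none → 0
13: 11 → 1
11: none → 0
16: none → 0
17: none → 0
18: none → 0
19: none → 0
Total inversions: 0 + 0 + 0 + 1 + 0 + 0 + 0 + 0 + 0 = 1

Swaps: 1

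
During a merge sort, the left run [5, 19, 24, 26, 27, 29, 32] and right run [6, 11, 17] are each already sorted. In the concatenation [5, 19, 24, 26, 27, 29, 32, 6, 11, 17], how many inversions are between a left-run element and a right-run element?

18 split inversions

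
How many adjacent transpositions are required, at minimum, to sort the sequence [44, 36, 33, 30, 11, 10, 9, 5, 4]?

Each adjacent swap fixes exactly one inversion, so the minimum swap count equals the number of inversions.
Count inversions — for each element, later elements that are smaller:
44: 36, 33, 30, 11, 10, 9, 5, 4 → 8
36: 33, 30, 11, 10, 9, 5, 4 → 7
33: 30, 11, 10, 9, 5, 4 → 6
30: 11, 10, 9, 5, 4 → 5
11: 10, 9, 5, 4 → 4
10: 9, 5, 4 → 3
9: 5, 4 → 2
5: 4 → 1
4: none → 0
Total inversions: 8 + 7 + 6 + 5 + 4 + 3 + 2 + 1 + 0 = 36

Swaps: 36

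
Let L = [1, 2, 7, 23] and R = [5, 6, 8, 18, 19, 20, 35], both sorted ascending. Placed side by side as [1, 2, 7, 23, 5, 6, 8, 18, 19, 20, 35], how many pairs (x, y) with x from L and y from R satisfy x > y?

8 split inversions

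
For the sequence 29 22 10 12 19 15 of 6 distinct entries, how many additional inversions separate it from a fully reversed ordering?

5 inversions short

Maximum inversions for 6 distinct elements is C(6, 2) = 6·5/2 = 15.
Current inversions — for each element, count later smaller elements:
29: 5
22: 4
10: 0
12: 0
19: 1
15: 0
Current total: 5 + 4 + 0 + 0 + 1 + 0 = 10
Shortfall: 15 − 10 = 5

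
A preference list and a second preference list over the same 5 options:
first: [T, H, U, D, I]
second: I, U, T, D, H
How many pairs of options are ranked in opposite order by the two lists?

Assign each item its position (1..5) in the first ordering, then rewrite the second ordering as that position sequence:
positions: T→1, H→2, U→3, D→4, I→5
second ordering as positions: [5, 3, 1, 4, 2]
Discordant pairs = inversions in this position sequence.
5: 3, 1, 4, 2 → 4
3: 1, 2 → 2
1: 0
4: 2 → 1
2: 0
Total: 4 + 2 + 0 + 1 + 0 = 7

7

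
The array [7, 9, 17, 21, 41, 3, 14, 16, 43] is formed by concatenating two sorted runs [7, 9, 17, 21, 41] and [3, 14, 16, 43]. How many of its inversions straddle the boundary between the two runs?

11 cross-inversions

Take each right-half value and tally the left-half values above it:
r = 3: 7, 9, 17, 21, 41 → 5
r = 14: 17, 21, 41 → 3
r = 16: 17, 21, 41 → 3
r = 43: none → 0
Cross-inversions: 5 + 3 + 3 + 0 = 11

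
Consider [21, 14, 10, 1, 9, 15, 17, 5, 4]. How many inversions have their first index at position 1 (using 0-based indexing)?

5

The element at index 1 is 14.
Elements after it: 10, 1, 9, 15, 17, 5, 4
Those smaller than 14: 10, 1, 9, 5, 4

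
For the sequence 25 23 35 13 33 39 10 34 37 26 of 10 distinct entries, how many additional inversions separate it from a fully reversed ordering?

26

Maximum inversions for 10 distinct elements is C(10, 2) = 10·9/2 = 45.
Current inversions — for each element, count later smaller elements:
25: 3
23: 2
35: 5
13: 1
33: 2
39: 4
10: 0
34: 1
37: 1
26: 0
Current total: 3 + 2 + 5 + 1 + 2 + 4 + 0 + 1 + 1 + 0 = 19
Shortfall: 45 − 19 = 26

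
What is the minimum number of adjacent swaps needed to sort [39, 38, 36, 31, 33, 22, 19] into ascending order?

20 swaps

Minimum adjacent swaps = number of inversions (each swap of adjacent out-of-order elements removes one inversion and no swap can remove more).
Count inversions — for each element, later elements that are smaller:
39: 38, 36, 31, 33, 22, 19 → 6
38: 36, 31, 33, 22, 19 → 5
36: 31, 33, 22, 19 → 4
31: 22, 19 → 2
33: 22, 19 → 2
22: 19 → 1
19: none → 0
Total inversions: 6 + 5 + 4 + 2 + 2 + 1 + 0 = 20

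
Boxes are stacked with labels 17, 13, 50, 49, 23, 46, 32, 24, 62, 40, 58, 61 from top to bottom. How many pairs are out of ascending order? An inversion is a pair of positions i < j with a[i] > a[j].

Out-of-order pairs: 19

Sweep left to right; for each value list the smaller values that follow it:
17 → 13 → 1
13 → none → 0
50 → 49, 23, 46, 32, 24, 40 → 6
49 → 23, 46, 32, 24, 40 → 5
23 → none → 0
46 → 32, 24, 40 → 3
32 → 24 → 1
24 → none → 0
62 → 40, 58, 61 → 3
40 → none → 0
58 → none → 0
61 → none → 0
Sum: 1 + 0 + 6 + 5 + 0 + 3 + 1 + 0 + 3 + 0 + 0 + 0 = 19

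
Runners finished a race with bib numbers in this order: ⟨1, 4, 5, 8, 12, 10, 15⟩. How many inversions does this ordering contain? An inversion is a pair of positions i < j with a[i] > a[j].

Listing every pair i<j with a[i]>a[j] (using 0-based positions):
(4,5): 12 > 10
That's 1 pair.

1 out-of-order pair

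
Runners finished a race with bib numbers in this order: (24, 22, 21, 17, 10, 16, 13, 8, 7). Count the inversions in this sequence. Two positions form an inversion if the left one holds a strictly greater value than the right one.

Inversions: 34

Element-by-element contributions:
24: 8
22: 7
21: 6
17: 5
10: 2
16: 3
13: 2
8: 1
7: 0
Sum: 8 + 7 + 6 + 5 + 2 + 3 + 2 + 1 + 0 = 34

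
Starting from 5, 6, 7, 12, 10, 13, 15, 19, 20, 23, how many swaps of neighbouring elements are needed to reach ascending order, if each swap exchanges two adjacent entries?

Each adjacent swap fixes exactly one inversion, so the minimum swap count equals the number of inversions.
Count inversions — for each element, later elements that are smaller:
5: none → 0
6: none → 0
7: none → 0
12: 10 → 1
10: none → 0
13: none → 0
15: none → 0
19: none → 0
20: none → 0
23: none → 0
Total inversions: 0 + 0 + 0 + 1 + 0 + 0 + 0 + 0 + 0 + 0 = 1

1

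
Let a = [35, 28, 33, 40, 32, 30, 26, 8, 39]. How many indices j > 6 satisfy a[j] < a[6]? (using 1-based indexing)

The element at index 6 is 30.
Elements after it: 26, 8, 39
Those smaller than 30: 26, 8

2 such elements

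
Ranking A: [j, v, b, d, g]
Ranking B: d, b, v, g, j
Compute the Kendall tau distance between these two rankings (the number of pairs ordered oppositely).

There are 7 discordant pairs.

Assign each item its position (1..5) in the first ordering, then rewrite the second ordering as that position sequence:
positions: j→1, v→2, b→3, d→4, g→5
second ordering as positions: [4, 3, 2, 5, 1]
Discordant pairs = inversions in this position sequence.
4: 3, 2, 1 → 3
3: 2, 1 → 2
2: 1 → 1
5: 1 → 1
1: 0
Total: 3 + 2 + 1 + 1 + 0 = 7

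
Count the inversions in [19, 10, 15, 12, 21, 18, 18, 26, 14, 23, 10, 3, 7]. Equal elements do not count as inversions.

Sweep left to right; for each value list the smaller values that follow it:
19: 9
10: 2
15: 5
12: 3
21: 6
18: 4
18: 4
26: 5
14: 3
23: 3
10: 2
3: 0
7: 0
Sum: 9 + 2 + 5 + 3 + 6 + 4 + 4 + 5 + 3 + 3 + 2 + 0 + 0 = 46

46 out-of-order pairs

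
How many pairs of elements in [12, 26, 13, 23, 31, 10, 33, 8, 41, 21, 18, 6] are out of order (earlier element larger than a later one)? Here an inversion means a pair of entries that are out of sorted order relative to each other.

Inversions: 36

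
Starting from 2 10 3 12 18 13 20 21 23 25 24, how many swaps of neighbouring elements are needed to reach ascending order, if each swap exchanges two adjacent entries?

Swaps: 3

Minimum adjacent swaps = number of inversions (each swap of adjacent out-of-order elements removes one inversion and no swap can remove more).
Count inversions — for each element, later elements that are smaller:
2: none → 0
10: 3 → 1
3: none → 0
12: none → 0
18: 13 → 1
13: none → 0
20: none → 0
21: none → 0
23: none → 0
25: 24 → 1
24: none → 0
Total inversions: 0 + 1 + 0 + 0 + 1 + 0 + 0 + 0 + 0 + 1 + 0 = 3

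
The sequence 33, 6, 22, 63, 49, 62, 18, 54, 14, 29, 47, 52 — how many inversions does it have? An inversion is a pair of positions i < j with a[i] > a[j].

30 out-of-order pairs

Sweep left to right; for each value list the smaller values that follow it:
33 → 6, 22, 18, 14, 29 → 5
6 → none → 0
22 → 18, 14 → 2
63 → 49, 62, 18, 54, 14, 29, 47, 52 → 8
49 → 18, 14, 29, 47 → 4
62 → 18, 54, 14, 29, 47, 52 → 6
18 → 14 → 1
54 → 14, 29, 47, 52 → 4
14 → none → 0
29 → none → 0
47 → none → 0
52 → none → 0
Sum: 5 + 0 + 2 + 8 + 4 + 6 + 1 + 4 + 0 + 0 + 0 + 0 = 30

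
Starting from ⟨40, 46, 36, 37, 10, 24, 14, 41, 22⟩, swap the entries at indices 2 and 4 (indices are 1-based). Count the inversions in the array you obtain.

Positions 2 and 4 hold 46 and 37; after swapping, the array is [40, 37, 36, 46, 10, 24, 14, 41, 22].
Element-by-element contributions:
40: 6
37: 5
36: 4
46: 5
10: 0
24: 2
14: 0
41: 1
22: 0
Sum: 6 + 5 + 4 + 5 + 0 + 2 + 0 + 1 + 0 = 23

Inversions: 23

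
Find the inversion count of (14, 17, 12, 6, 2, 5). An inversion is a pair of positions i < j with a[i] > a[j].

Sweep left to right; for each value list the smaller values that follow it:
14: 4
17: 4
12: 3
6: 2
2: 0
5: 0
Sum: 4 + 4 + 3 + 2 + 0 + 0 = 13

13 inversions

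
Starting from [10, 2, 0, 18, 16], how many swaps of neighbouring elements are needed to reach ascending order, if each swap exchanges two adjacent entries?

Each adjacent swap fixes exactly one inversion, so the minimum swap count equals the number of inversions.
Count inversions — for each element, later elements that are smaller:
10: 2, 0 → 2
2: 0 → 1
0: none → 0
18: 16 → 1
16: none → 0
Total inversions: 2 + 1 + 0 + 1 + 0 = 4

4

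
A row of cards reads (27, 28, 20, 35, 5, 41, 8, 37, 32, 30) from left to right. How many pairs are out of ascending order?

Sweep left to right; for each value list the smaller values that follow it:
27: 3
28: 3
20: 2
35: 4
5: 0
41: 4
8: 0
37: 2
32: 1
30: 0
Sum: 3 + 3 + 2 + 4 + 0 + 4 + 0 + 2 + 1 + 0 = 19

19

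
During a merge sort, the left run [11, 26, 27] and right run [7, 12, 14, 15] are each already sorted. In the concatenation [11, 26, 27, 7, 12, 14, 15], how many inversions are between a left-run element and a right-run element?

9 cross-inversions

Take each right-half value and tally the left-half values above it:
r = 7: 11, 26, 27 → 3
r = 12: 26, 27 → 2
r = 14: 26, 27 → 2
r = 15: 26, 27 → 2
Cross-inversions: 3 + 2 + 2 + 2 = 9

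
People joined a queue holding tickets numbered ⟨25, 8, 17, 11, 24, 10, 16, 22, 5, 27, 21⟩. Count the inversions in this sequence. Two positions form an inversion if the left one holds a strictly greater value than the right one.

26

Sweep left to right; for each value list the smaller values that follow it:
25 → 8, 17, 11, 24, 10, 16, 22, 5, 21 → 9
8 → 5 → 1
17 → 11, 10, 16, 5 → 4
11 → 10, 5 → 2
24 → 10, 16, 22, 5, 21 → 5
10 → 5 → 1
16 → 5 → 1
22 → 5, 21 → 2
5 → none → 0
27 → 21 → 1
21 → none → 0
Sum: 9 + 1 + 4 + 2 + 5 + 1 + 1 + 2 + 0 + 1 + 0 = 26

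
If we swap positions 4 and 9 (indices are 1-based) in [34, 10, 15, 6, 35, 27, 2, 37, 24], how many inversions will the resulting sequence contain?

Positions 4 and 9 hold 6 and 24; after swapping, the array is [34, 10, 15, 24, 35, 27, 2, 37, 6].
Sweep left to right; for each value list the smaller values that follow it:
34: 6
10: 2
15: 2
24: 2
35: 3
27: 2
2: 0
37: 1
6: 0
Sum: 6 + 2 + 2 + 2 + 3 + 2 + 0 + 1 + 0 = 18

18 inversions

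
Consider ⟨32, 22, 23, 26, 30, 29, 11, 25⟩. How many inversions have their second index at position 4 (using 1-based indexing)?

1

The element at index 4 is 26.
Elements before it: 32, 22, 23
Those larger than 26: 32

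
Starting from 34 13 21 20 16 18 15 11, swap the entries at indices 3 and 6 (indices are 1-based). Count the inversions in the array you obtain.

19

Positions 3 and 6 hold 21 and 18; after swapping, the array is [34, 13, 18, 20, 16, 21, 15, 11].
Sweep left to right; for each value list the smaller values that follow it:
34 → 13, 18, 20, 16, 21, 15, 11 → 7
13 → 11 → 1
18 → 16, 15, 11 → 3
20 → 16, 15, 11 → 3
16 → 15, 11 → 2
21 → 15, 11 → 2
15 → 11 → 1
11 → none → 0
Sum: 7 + 1 + 3 + 3 + 2 + 2 + 1 + 0 = 19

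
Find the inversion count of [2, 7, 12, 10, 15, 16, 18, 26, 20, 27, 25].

Count, for each position, how many later elements it exceeds:
2: 0
7: 0
12: 1
10: 0
15: 0
16: 0
18: 0
26: 2
20: 0
27: 1
25: 0
Sum: 0 + 0 + 1 + 0 + 0 + 0 + 0 + 2 + 0 + 1 + 0 = 4

4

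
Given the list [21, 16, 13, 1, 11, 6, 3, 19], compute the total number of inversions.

19 out-of-order pairs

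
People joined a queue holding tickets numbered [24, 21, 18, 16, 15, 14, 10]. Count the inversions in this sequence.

21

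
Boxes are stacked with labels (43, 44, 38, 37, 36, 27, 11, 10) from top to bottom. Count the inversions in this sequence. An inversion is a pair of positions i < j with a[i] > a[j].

27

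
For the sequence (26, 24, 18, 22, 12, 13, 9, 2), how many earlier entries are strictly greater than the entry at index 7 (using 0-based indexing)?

7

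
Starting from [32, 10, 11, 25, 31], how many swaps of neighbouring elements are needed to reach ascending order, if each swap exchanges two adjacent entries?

The minimum number of adjacent swaps to sort an array equals its inversion count, since every such swap removes exactly one inversion.
Count inversions — for each element, later elements that are smaller:
32: 10, 11, 25, 31 → 4
10: none → 0
11: none → 0
25: none → 0
31: none → 0
Total inversions: 4 + 0 + 0 + 0 + 0 = 4

4 adjacent swaps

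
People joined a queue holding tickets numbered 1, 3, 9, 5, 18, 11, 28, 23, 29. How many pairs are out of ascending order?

3

Count, for each position, how many later elements it exceeds:
1: 0
3: 0
9: 1
5: 0
18: 1
11: 0
28: 1
23: 0
29: 0
Sum: 0 + 0 + 1 + 0 + 1 + 0 + 1 + 0 + 0 = 3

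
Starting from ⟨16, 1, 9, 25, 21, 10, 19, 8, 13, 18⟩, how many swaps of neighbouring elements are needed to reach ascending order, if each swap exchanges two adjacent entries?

21

Minimum adjacent swaps = number of inversions (each swap of adjacent out-of-order elements removes one inversion and no swap can remove more).
Count inversions — for each element, later elements that are smaller:
16: 1, 9, 10, 8, 13 → 5
1: none → 0
9: 8 → 1
25: 21, 10, 19, 8, 13, 18 → 6
21: 10, 19, 8, 13, 18 → 5
10: 8 → 1
19: 8, 13, 18 → 3
8: none → 0
13: none → 0
18: none → 0
Total inversions: 5 + 0 + 1 + 6 + 5 + 1 + 3 + 0 + 0 + 0 = 21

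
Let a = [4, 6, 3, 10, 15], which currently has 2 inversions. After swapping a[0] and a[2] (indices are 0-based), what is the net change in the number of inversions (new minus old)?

-1

Positions 0 and 2 hold 4 and 3; after swapping, the array is [3, 6, 4, 10, 15].
Count, for each position, how many later elements it exceeds:
3 → none → 0
6 → 4 → 1
4 → none → 0
10 → none → 0
15 → none → 0
Sum: 0 + 1 + 0 + 0 + 0 = 1
Change: 1 − 2 = -1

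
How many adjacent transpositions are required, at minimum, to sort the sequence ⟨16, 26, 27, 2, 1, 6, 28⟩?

10 adjacent swaps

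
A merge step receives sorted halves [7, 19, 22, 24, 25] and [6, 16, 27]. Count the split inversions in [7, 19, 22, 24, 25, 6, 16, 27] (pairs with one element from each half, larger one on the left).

Cross-inversions: 9

Count, for every r in R, how many entries of L exceed r:
r = 6: 7, 19, 22, 24, 25 → 5
r = 16: 19, 22, 24, 25 → 4
r = 27: none → 0
Cross-inversions: 5 + 4 + 0 = 9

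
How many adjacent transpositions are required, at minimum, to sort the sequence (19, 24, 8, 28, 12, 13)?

8

Minimum adjacent swaps = number of inversions (each swap of adjacent out-of-order elements removes one inversion and no swap can remove more).
Count inversions — for each element, later elements that are smaller:
19: 8, 12, 13 → 3
24: 8, 12, 13 → 3
8: none → 0
28: 12, 13 → 2
12: none → 0
13: none → 0
Total inversions: 3 + 3 + 0 + 2 + 0 + 0 = 8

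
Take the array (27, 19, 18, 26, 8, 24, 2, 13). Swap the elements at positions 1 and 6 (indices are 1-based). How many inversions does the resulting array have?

18

Positions 1 and 6 hold 27 and 24; after swapping, the array is [24, 19, 18, 26, 8, 27, 2, 13].
For each element, count later entries that are smaller:
24 → 19, 18, 8, 2, 13 → 5
19 → 18, 8, 2, 13 → 4
18 → 8, 2, 13 → 3
26 → 8, 2, 13 → 3
8 → 2 → 1
27 → 2, 13 → 2
2 → none → 0
13 → none → 0
Sum: 5 + 4 + 3 + 3 + 1 + 2 + 0 + 0 = 18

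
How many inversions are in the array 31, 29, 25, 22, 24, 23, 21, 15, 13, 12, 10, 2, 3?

75

For each element, count later entries that are smaller:
31: 12
29: 11
25: 10
22: 7
24: 8
23: 7
21: 6
15: 5
13: 4
12: 3
10: 2
2: 0
3: 0
Sum: 12 + 11 + 10 + 7 + 8 + 7 + 6 + 5 + 4 + 3 + 2 + 0 + 0 = 75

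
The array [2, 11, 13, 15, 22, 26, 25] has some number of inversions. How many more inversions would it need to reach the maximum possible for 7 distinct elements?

20 inversions short

Maximum inversions for 7 distinct elements is C(7, 2) = 7·6/2 = 21.
Current inversions — for each element, count later smaller elements:
2: 0
11: 0
13: 0
15: 0
22: 0
26: 1
25: 0
Current total: 0 + 0 + 0 + 0 + 0 + 1 + 0 = 1
Shortfall: 21 − 1 = 20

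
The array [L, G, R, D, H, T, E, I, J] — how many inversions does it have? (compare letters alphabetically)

17

Count, for each position, how many later elements it exceeds:
L → G, D, H, E, I, J → 6
G → D, E → 2
R → D, H, E, I, J → 5
D → none → 0
H → E → 1
T → E, I, J → 3
E → none → 0
I → none → 0
J → none → 0
Sum: 6 + 2 + 5 + 0 + 1 + 3 + 0 + 0 + 0 = 17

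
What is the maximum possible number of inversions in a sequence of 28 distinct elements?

The maximum occurs when the array is in strictly decreasing order: every one of the C(28, 2) pairs is inverted.
C(28, 2) = 28·27/2 = 378

378 inversions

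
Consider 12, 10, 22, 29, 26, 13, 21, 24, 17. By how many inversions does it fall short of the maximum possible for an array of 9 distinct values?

21

Maximum inversions for 9 distinct elements is C(9, 2) = 9·8/2 = 36.
Current inversions — for each element, count later smaller elements:
12: 1
10: 0
22: 3
29: 5
26: 4
13: 0
21: 1
24: 1
17: 0
Current total: 1 + 0 + 3 + 5 + 4 + 0 + 1 + 1 + 0 = 15
Shortfall: 36 − 15 = 21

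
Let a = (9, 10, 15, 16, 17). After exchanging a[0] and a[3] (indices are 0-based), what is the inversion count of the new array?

5 inversions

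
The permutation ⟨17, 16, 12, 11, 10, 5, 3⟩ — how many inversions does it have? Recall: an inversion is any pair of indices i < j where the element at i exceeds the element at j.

21

For each element, count later entries that are smaller:
17 → 16, 12, 11, 10, 5, 3 → 6
16 → 12, 11, 10, 5, 3 → 5
12 → 11, 10, 5, 3 → 4
11 → 10, 5, 3 → 3
10 → 5, 3 → 2
5 → 3 → 1
3 → none → 0
Sum: 6 + 5 + 4 + 3 + 2 + 1 + 0 = 21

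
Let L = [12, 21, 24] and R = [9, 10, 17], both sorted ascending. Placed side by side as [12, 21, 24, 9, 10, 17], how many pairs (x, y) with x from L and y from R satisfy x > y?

For each element r of the right run, count left-run elements greater than r:
r = 9: 12, 21, 24 → 3
r = 10: 12, 21, 24 → 3
r = 17: 21, 24 → 2
Cross-inversions: 3 + 3 + 2 = 8

Split inversions: 8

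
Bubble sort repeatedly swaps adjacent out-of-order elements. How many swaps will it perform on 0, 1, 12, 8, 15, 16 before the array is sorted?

Minimum adjacent swaps = number of inversions (each swap of adjacent out-of-order elements removes one inversion and no swap can remove more).
Count inversions — for each element, later elements that are smaller:
0: none → 0
1: none → 0
12: 8 → 1
8: none → 0
15: none → 0
16: none → 0
Total inversions: 0 + 0 + 1 + 0 + 0 + 0 = 1

Adjacent swaps: 1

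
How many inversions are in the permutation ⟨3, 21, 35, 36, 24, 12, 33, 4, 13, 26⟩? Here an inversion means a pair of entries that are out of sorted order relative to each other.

For each element, count later entries that are smaller:
3: 0
21: 3
35: 6
36: 6
24: 3
12: 1
33: 3
4: 0
13: 0
26: 0
Sum: 0 + 3 + 6 + 6 + 3 + 1 + 3 + 0 + 0 + 0 = 22

22 inversions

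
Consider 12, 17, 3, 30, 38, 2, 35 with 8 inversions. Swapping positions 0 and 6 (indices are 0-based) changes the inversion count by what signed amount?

+5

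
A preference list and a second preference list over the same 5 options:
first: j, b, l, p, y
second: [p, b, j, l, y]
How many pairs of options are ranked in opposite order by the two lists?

4 pairs

Assign each item its position (1..5) in the first ordering, then rewrite the second ordering as that position sequence:
positions: j→1, b→2, l→3, p→4, y→5
second ordering as positions: [4, 2, 1, 3, 5]
Discordant pairs = inversions in this position sequence.
4: 2, 1, 3 → 3
2: 1 → 1
1: 0
3: 0
5: 0
Total: 3 + 1 + 0 + 0 + 0 = 4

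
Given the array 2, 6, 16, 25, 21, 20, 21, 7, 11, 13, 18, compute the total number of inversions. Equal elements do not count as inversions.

23 inversions

Sweep left to right; for each value list the smaller values that follow it:
2: 0
6: 0
16: 3
25: 7
21: 5
20: 4
21: 4
7: 0
11: 0
13: 0
18: 0
Sum: 0 + 0 + 3 + 7 + 5 + 4 + 4 + 0 + 0 + 0 + 0 = 23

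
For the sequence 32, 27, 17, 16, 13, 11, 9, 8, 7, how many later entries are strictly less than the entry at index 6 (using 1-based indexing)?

3 such elements

The element at index 6 is 11.
Elements after it: 9, 8, 7
Those smaller than 11: 9, 8, 7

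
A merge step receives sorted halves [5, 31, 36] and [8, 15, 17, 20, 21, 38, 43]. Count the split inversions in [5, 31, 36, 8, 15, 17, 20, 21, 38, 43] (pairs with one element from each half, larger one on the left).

10

For each element r of the right run, count left-run elements greater than r:
r = 8: 31, 36 → 2
r = 15: 31, 36 → 2
r = 17: 31, 36 → 2
r = 20: 31, 36 → 2
r = 21: 31, 36 → 2
r = 38: none → 0
r = 43: none → 0
Cross-inversions: 2 + 2 + 2 + 2 + 2 + 0 + 0 = 10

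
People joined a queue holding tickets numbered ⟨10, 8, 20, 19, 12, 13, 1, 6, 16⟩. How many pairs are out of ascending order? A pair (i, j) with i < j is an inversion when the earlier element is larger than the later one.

Count, for each position, how many later elements it exceeds:
10 → 8, 1, 6 → 3
8 → 1, 6 → 2
20 → 19, 12, 13, 1, 6, 16 → 6
19 → 12, 13, 1, 6, 16 → 5
12 → 1, 6 → 2
13 → 1, 6 → 2
1 → none → 0
6 → none → 0
16 → none → 0
Sum: 3 + 2 + 6 + 5 + 2 + 2 + 0 + 0 + 0 = 20

20 inversions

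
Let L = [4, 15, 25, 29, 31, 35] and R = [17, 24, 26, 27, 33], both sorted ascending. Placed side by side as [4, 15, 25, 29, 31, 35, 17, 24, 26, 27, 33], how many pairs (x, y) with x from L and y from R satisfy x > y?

15 cross-inversions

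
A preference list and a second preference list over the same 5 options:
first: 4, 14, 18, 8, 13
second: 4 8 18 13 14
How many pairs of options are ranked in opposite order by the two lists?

4

Assign each item its position (1..5) in the first ordering, then rewrite the second ordering as that position sequence:
positions: 4→1, 14→2, 18→3, 8→4, 13→5
second ordering as positions: [1, 4, 3, 5, 2]
Discordant pairs = inversions in this position sequence.
1: 0
4: 3, 2 → 2
3: 2 → 1
5: 2 → 1
2: 0
Total: 0 + 2 + 1 + 1 + 0 = 4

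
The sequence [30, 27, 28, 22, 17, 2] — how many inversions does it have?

14 out-of-order pairs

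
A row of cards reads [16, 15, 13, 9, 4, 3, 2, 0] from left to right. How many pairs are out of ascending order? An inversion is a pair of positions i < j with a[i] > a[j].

28 inversions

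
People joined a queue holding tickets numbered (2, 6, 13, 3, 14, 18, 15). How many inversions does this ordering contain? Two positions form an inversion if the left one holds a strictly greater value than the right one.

Inversion pairs (indices are 1-based):
(2,4): 6 > 3
(3,4): 13 > 3
(6,7): 18 > 15
That's 3 pairs.

3 inversions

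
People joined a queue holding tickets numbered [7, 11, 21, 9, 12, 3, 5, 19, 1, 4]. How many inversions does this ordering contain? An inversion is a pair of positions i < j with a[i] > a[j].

Sweep left to right; for each value list the smaller values that follow it:
7 → 3, 5, 1, 4 → 4
11 → 9, 3, 5, 1, 4 → 5
21 → 9, 12, 3, 5, 19, 1, 4 → 7
9 → 3, 5, 1, 4 → 4
12 → 3, 5, 1, 4 → 4
3 → 1 → 1
5 → 1, 4 → 2
19 → 1, 4 → 2
1 → none → 0
4 → none → 0
Sum: 4 + 5 + 7 + 4 + 4 + 1 + 2 + 2 + 0 + 0 = 29

29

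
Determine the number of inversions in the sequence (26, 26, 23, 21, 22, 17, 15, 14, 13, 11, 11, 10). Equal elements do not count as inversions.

Sweep left to right; for each value list the smaller values that follow it:
26: 10
26: 10
23: 9
21: 7
22: 7
17: 6
15: 5
14: 4
13: 3
11: 1
11: 1
10: 0
Sum: 10 + 10 + 9 + 7 + 7 + 6 + 5 + 4 + 3 + 1 + 1 + 0 = 63

63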